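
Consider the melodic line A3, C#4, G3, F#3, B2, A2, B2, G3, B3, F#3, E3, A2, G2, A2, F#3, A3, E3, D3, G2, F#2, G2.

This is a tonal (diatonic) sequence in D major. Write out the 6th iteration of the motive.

Taking 7-note groups, the heads are A3, G3, F#3: the pattern moves down a 2nd.
Extending down a 2nd: E3 → D3 → C#3.
Statement 6 starts on C#3 and keeps the same diatonic contour: C#3 E3 B2 A2 D2 C#2 D2.

C#3 E3 B2 A2 D2 C#2 D2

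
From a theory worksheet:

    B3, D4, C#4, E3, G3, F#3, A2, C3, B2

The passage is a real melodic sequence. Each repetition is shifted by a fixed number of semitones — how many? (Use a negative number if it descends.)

-7

The 3-note cells begin on B3, E3, A2 — each down a 5th from the last.
B3→E3 is 52 − 59 = -7 semitones.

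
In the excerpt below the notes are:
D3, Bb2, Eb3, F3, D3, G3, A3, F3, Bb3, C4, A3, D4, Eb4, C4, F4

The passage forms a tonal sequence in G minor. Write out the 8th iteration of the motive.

The 3-note cells begin on D3, F3, A3, C4, Eb4 — each up a 3rd from the last.
Extending up a 3rd: G4 → Bb4 → D5.
From D5 the diatonic shape gives D5 Bb4 Eb5.

D5 Bb4 Eb5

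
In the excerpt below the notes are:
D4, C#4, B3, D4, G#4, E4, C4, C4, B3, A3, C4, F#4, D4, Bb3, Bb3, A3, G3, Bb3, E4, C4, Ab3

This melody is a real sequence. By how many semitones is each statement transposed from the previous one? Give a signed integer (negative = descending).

The 7-note cells begin on D4, C4, Bb3 — each down a 2nd from the last.
D4 to C4 spans -2 semitones.

-2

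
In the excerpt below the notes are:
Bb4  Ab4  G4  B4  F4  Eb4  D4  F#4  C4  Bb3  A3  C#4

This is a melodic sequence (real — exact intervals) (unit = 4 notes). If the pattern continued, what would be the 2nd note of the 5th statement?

Grouping in 4s, the 2nd note of each cell is Ab4, Eb4, Bb3.
Each moves down a 4th. Continuing: F3 → C3.

C3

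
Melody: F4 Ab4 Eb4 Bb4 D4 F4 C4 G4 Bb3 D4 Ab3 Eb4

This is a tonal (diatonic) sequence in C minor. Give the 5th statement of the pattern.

Eb3 G3 D3 Ab3

Unit = 4 notes; the statements start on F4, D4, Bb3, moving down a 3rd each time.
Carrying on: G3 → Eb3.
Statement 5 starts on Eb3 and keeps the same diatonic contour: Eb3 G3 D3 Ab3.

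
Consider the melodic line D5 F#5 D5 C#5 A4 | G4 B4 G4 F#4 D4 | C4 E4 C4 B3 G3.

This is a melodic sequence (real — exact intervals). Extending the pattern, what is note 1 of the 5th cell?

With 5-note cells, note 1 of each statement runs D5, G4, C4.
Each moves down a 5th. Continuing: F3 → Bb2.

Bb2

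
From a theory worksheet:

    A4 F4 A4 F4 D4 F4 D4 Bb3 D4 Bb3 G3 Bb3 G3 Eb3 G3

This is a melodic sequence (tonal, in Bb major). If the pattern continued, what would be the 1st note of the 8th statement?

A2

Grouping in 3s, the 1st note of each cell is A4, F4, D4, Bb3, G3.
Extending down a 3rd: Eb3 → C3 → A2.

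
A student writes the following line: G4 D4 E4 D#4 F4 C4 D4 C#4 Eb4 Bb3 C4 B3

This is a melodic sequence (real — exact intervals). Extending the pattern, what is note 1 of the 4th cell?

Db4

With 4-note cells, note 1 of each statement runs G4, F4, Eb4.
From Eb4, down a 2nd gives Db4.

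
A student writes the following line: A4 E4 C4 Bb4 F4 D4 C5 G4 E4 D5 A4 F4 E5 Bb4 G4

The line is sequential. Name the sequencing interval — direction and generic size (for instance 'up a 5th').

With a 3-note motive the entries are A4, Bb4, C5, D5, E5, each up a 2nd from the previous.
From A4 to Bb4: up a 2nd.

up a 2nd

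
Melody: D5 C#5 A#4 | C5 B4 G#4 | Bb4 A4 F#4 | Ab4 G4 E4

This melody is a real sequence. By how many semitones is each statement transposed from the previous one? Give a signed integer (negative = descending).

-2

Taking 3-note groups, the heads are D5, C5, Bb4, Ab4: the pattern moves down a 2nd.
Counting half-steps from D5 to C5: -2.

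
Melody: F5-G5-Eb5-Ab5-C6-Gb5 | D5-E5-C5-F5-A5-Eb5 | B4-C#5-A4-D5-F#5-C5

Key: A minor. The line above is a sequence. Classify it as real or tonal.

real

Each cell has the same semitone pattern (2, -4, 5, 4, -6) — intervals are preserved exactly.
And Eb5 lies outside A minor, so the sequence is real rather than tonal.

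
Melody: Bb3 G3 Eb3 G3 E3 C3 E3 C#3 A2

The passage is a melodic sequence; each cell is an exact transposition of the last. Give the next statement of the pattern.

C#3 A#2 F#2

The 3-note cells begin on Bb3, G3, E3 — each down a 3rd from the last.
So cell 4 is C#3 A#2 F#2.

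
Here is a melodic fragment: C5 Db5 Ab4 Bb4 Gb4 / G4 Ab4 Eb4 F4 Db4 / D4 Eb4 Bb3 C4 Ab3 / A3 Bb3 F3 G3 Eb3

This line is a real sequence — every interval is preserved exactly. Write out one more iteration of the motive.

E3 F3 C3 D3 Bb2

With a 5-note motive the entries are C5, G4, D4, A3, each down a 4th from the previous.
From E3 the exact shape gives E3 F3 C3 D3 Bb2.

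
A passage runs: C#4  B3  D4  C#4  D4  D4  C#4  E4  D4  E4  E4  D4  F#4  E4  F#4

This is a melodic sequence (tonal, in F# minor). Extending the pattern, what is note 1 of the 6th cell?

A4

Grouping in 5s, the 1st note of each cell is C#4, D4, E4.
Carrying that up a 2nd forward: F#4 → G#4 → A4.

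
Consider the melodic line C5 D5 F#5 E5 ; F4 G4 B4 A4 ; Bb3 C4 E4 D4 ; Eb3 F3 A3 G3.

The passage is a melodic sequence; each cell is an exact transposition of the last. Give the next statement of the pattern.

Ab2 Bb2 D3 C3

With a 4-note motive the entries are C5, F4, Bb3, Eb3, each down a 5th from the previous.
So cell 5 is Ab2 Bb2 D3 C3.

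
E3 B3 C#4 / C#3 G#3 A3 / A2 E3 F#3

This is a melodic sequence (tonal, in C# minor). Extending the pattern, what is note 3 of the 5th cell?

B2

With 3-note cells, note 3 of each statement runs C#4, A3, F#3.
Each moves down a 3rd. Continuing: D#3 → B2.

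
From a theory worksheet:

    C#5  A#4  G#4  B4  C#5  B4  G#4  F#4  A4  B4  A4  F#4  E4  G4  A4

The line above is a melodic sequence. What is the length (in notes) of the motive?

Try groups of 5 (3 cells in 15 notes):
C#5 A#4 G#4 B4 C#5 | B4 G#4 F#4 A4 B4 | A4 F#4 E4 G4 A4
That's a consistent down a 2nd shift per cell, and no other grouping gives one.

5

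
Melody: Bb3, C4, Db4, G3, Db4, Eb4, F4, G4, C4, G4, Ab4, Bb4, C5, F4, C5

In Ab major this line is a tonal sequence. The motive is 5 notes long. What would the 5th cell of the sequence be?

The 5-note cells begin on Bb3, Eb4, Ab4 — each up a 4th from the last.
Extending up a 4th: Db5 → G5.
So cell 5 is G5 Ab5 Bb5 Eb5 Bb5.

G5 Ab5 Bb5 Eb5 Bb5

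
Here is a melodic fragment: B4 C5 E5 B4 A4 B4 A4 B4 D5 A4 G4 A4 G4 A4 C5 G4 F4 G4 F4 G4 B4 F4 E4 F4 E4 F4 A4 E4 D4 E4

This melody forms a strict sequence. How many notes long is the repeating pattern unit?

30 notes total. Splitting into 5 groups of 6:
B4 C5 E5 B4 A4 B4 | A4 B4 D5 A4 G4 A4 | G4 A4 C5 G4 F4 G4 | F4 G4 B4 F4 E4 F4 | E4 F4 A4 E4 D4 E4
Each cell is the previous one down a 2nd — so the unit is 6 notes.

6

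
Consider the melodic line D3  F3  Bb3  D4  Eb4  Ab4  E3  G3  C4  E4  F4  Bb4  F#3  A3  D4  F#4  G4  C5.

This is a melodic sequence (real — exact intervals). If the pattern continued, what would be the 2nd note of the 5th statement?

C#4

The unit is 6 notes. Position-2 pitches of the 3 shown cells: F3, G3, A3.
Carrying that up a 2nd forward: B3 → C#4.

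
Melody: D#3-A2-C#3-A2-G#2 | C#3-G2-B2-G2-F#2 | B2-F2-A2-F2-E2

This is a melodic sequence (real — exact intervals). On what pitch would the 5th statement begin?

G2

Unit = 5 notes; the statements start on D#3, C#3, B2, moving down a 2nd each time.
Extending the heads down a 2nd: A2 → G2.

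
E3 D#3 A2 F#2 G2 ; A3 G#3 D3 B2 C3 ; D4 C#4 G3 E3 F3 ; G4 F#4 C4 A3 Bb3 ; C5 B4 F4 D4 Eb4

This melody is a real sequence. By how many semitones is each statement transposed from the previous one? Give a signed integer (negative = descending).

Taking 5-note groups, the heads are E3, A3, D4, G4, C5: the pattern moves up a 4th.
E3→A3 is 57 − 52 = 5 semitones.

5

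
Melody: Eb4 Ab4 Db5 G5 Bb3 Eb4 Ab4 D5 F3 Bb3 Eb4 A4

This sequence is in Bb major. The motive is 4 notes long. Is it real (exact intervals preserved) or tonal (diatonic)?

Each cell has the same semitone pattern (5, 5, 6) — intervals are preserved exactly.
And Ab4 lies outside Bb major, so the sequence is real rather than tonal.

real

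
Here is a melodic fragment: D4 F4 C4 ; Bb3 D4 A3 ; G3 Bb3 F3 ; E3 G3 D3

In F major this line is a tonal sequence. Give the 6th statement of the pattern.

The 3-note cells begin on D4, Bb3, G3, E3 — each down a 3rd from the last.
Continuing the starts: C3 → A2.
Statement 6 starts on A2 and keeps the same diatonic contour: A2 C3 G2.

A2 C3 G2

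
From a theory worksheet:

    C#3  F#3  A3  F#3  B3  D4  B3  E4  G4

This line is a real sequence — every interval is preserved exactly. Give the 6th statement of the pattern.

The 3-note cells begin on C#3, F#3, B3 — each up a 4th from the last.
Extending up a 4th: E4 → A4 → D5.
Statement 6 starts on D5 and keeps the same exact contour: D5 G5 Bb5.

D5 G5 Bb5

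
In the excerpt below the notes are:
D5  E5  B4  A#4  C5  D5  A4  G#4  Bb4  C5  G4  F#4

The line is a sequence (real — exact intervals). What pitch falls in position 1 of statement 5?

Grouping in 4s, the 1st note of each cell is D5, C5, Bb4.
Each moves down a 2nd. Continuing: Ab4 → Gb4.

Gb4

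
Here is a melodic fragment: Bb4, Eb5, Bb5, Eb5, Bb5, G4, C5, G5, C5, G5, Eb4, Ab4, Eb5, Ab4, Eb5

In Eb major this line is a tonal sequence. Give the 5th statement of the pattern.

With a 5-note motive the entries are Bb4, G4, Eb4, each down a 3rd from the previous.
Extending down a 3rd: C4 → Ab3.
Statement 5 starts on Ab3 and keeps the same diatonic contour: Ab3 D4 Ab4 D4 Ab4.

Ab3 D4 Ab4 D4 Ab4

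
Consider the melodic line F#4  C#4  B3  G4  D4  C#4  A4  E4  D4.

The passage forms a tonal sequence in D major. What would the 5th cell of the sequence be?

Unit = 3 notes; the statements start on F#4, G4, A4, moving up a 2nd each time.
Extending up a 2nd: B4 → C#5.
Statement 5 starts on C#5 and keeps the same diatonic contour: C#5 G4 F#4.

C#5 G4 F#4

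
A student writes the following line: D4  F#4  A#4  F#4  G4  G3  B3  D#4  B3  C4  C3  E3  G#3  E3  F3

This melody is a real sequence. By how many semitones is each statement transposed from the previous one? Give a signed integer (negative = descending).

With a 5-note motive the entries are D4, G3, C3, each down a 5th from the previous.
D4 to G3 spans -7 semitones.

-7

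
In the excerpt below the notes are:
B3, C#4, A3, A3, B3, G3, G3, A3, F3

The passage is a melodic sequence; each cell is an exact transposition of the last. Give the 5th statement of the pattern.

Taking 3-note groups, the heads are B3, A3, G3: the pattern moves down a 2nd.
Continuing the starts: F3 → Eb3.
Statement 5 starts on Eb3 and keeps the same exact contour: Eb3 F3 Db3.

Eb3 F3 Db3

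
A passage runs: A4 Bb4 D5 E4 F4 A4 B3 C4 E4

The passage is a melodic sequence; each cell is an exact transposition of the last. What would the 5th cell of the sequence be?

With a 3-note motive the entries are A4, E4, B3, each down a 4th from the previous.
Continuing the starts: F#3 → C#3.
From C#3 the exact shape gives C#3 D3 F#3.

C#3 D3 F#3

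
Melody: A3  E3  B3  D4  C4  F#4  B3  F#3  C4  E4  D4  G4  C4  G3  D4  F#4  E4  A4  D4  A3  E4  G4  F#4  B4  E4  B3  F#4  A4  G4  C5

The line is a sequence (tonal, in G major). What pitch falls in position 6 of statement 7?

The unit is 6 notes. Position-6 pitches of the 5 shown cells: F#4, G4, A4, B4, C5.
Carrying that up a 2nd forward: D5 → E5.

E5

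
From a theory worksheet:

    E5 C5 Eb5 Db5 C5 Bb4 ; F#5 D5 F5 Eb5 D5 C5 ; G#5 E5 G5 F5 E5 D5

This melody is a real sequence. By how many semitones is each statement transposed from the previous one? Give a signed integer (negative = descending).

With a 6-note motive the entries are E5, F#5, G#5, each up a 2nd from the previous.
E5 to F#5 spans +2 semitones.

2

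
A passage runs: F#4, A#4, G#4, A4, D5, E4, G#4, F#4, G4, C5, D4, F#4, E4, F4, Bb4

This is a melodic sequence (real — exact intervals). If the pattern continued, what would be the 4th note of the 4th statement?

Eb4

The unit is 5 notes. Position-4 pitches of the 3 shown cells: A4, G4, F4.
One more down a 2nd gives Eb4.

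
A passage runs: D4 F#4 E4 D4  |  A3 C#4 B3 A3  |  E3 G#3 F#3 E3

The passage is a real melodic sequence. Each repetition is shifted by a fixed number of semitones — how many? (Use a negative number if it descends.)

The 4-note cells begin on D4, A3, E3 — each down a 4th from the last.
Counting half-steps from D4 to A3: -5.

-5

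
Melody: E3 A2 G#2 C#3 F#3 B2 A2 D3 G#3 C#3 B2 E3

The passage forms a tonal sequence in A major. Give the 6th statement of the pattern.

C#4 F#3 E3 A3

Unit = 4 notes; the statements start on E3, F#3, G#3, moving up a 2nd each time.
Extending up a 2nd: A3 → B3 → C#4.
So cell 6 is C#4 F#3 E3 A3.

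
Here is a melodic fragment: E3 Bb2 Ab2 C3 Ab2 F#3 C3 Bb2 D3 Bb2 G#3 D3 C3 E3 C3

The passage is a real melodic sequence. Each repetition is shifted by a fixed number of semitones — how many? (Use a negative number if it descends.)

2

With a 5-note motive the entries are E3, F#3, G#3, each up a 2nd from the previous.
E3→F#3 is 54 − 52 = 2 semitones.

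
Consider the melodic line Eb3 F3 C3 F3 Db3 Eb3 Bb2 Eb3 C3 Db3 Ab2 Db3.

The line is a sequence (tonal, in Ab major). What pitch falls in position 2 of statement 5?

With 4-note cells, note 2 of each statement runs F3, Eb3, Db3.
Each moves down a 2nd. Continuing: C3 → Bb2.

Bb2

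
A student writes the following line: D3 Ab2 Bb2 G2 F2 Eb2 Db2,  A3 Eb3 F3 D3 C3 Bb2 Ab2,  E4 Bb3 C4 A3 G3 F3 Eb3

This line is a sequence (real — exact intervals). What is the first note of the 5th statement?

F#5

The 7-note cells begin on D3, A3, E4 — each up a 5th from the last.
Extending the heads up a 5th: B4 → F#5.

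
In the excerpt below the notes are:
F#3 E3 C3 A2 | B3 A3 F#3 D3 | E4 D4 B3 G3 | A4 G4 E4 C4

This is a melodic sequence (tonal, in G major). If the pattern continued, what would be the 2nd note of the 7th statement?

B5

Grouping in 4s, the 2nd note of each cell is E3, A3, D4, G4.
Extending up a 4th: C5 → F#5 → B5.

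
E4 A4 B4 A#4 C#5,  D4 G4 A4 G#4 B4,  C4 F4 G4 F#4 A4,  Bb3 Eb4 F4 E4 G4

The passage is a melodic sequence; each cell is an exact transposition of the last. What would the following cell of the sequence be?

Unit = 5 notes; the statements start on E4, D4, C4, Bb3, moving down a 2nd each time.
So cell 5 is Ab3 Db4 Eb4 D4 F4.

Ab3 Db4 Eb4 D4 F4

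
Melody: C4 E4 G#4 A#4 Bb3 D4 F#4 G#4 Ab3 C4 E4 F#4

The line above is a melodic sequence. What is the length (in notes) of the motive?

Try groups of 4 (3 cells in 12 notes):
C4 E4 G#4 A#4 | Bb3 D4 F#4 G#4 | Ab3 C4 E4 F#4
That's a consistent down a 2nd shift per cell, and no other grouping gives one.

4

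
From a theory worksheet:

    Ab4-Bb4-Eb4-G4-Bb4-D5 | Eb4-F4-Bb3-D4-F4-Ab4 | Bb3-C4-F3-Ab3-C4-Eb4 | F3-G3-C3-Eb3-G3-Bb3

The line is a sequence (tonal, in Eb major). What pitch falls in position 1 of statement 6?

G2

The unit is 6 notes. Position-1 pitches of the 4 shown cells: Ab4, Eb4, Bb3, F3.
Extending down a 4th: C3 → G2.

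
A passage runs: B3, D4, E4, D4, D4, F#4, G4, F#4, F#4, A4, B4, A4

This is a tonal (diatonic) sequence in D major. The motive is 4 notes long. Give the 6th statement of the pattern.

E5 G5 A5 G5

Taking 4-note groups, the heads are B3, D4, F#4: the pattern moves up a 3rd.
Continuing the starts: A4 → C#5 → E5.
Statement 6 starts on E5 and keeps the same diatonic contour: E5 G5 A5 G5.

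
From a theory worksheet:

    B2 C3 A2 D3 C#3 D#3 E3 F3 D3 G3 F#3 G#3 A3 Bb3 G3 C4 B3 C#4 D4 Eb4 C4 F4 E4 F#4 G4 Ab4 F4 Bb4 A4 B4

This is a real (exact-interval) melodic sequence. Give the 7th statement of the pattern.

F5 Gb5 Eb5 Ab5 G5 A5

Unit = 6 notes; the statements start on B2, E3, A3, D4, G4, moving up a 4th each time.
Carrying on: C5 → F5.
From F5 the exact shape gives F5 Gb5 Eb5 Ab5 G5 A5.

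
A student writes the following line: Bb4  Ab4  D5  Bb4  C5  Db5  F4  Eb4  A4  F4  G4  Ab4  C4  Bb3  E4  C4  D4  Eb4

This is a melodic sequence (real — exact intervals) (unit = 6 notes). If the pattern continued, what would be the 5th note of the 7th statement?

F#2

The unit is 6 notes. Position-5 pitches of the 3 shown cells: C5, G4, D4.
Carrying that down a 4th forward: A3 → E3 → B2 → F#2.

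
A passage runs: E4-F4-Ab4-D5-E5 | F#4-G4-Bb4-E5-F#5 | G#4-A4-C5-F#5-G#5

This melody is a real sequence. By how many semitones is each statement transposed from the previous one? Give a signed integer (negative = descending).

Unit = 5 notes; the statements start on E4, F#4, G#4, moving up a 2nd each time.
E4 to F#4 spans +2 semitones.

2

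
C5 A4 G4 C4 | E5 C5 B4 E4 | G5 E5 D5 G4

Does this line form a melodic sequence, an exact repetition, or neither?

sequence

Each 4-note cell is the previous one transposed up a 3rd.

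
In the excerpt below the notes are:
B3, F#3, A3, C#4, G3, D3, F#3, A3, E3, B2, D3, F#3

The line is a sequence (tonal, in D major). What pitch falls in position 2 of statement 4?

G2

With 4-note cells, note 2 of each statement runs F#3, D3, B2.
From B2, down a 3rd gives G2.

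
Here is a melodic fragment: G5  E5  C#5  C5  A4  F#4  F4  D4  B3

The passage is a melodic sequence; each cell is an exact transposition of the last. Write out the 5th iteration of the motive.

Unit = 3 notes; the statements start on G5, C5, F4, moving down a 5th each time.
Continuing the starts: Bb3 → Eb3.
So cell 5 is Eb3 C3 A2.

Eb3 C3 A2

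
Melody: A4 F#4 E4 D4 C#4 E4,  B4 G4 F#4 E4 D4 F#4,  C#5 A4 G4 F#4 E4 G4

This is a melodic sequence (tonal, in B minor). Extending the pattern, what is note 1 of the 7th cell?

With 6-note cells, note 1 of each statement runs A4, B4, C#5.
Each moves up a 2nd. Continuing: D5 → E5 → F#5 → G5.

G5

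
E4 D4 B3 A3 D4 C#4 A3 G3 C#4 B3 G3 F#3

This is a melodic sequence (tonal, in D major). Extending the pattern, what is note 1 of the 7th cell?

Grouping in 4s, the 1st note of each cell is E4, D4, C#4.
Extending down a 2nd: B3 → A3 → G3 → F#3.

F#3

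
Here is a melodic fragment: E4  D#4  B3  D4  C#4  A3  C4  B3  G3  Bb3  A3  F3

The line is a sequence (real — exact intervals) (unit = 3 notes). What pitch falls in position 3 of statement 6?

Db3

The unit is 3 notes. Position-3 pitches of the 4 shown cells: B3, A3, G3, F3.
Carrying that down a 2nd forward: Eb3 → Db3.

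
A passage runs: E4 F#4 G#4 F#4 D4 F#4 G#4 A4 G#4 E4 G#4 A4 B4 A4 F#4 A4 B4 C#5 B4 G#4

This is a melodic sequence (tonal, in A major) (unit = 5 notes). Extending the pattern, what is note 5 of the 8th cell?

D5

The unit is 5 notes. Position-5 pitches of the 4 shown cells: D4, E4, F#4, G#4.
Carrying that up a 2nd forward: A4 → B4 → C#5 → D5.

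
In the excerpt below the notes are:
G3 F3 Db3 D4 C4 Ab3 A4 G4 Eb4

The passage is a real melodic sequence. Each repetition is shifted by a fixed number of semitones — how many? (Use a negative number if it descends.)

7

With a 3-note motive the entries are G3, D4, A4, each up a 5th from the previous.
G3→D4 is 62 − 55 = 7 semitones.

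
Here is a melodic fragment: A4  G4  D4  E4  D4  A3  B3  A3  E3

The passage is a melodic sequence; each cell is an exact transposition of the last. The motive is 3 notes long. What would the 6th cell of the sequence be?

The 3-note cells begin on A4, E4, B3 — each down a 4th from the last.
Carrying on: F#3 → C#3 → G#2.
Statement 6 starts on G#2 and keeps the same exact contour: G#2 F#2 C#2.

G#2 F#2 C#2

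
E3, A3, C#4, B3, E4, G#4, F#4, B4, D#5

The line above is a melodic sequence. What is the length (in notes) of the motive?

There are 9 notes; a 3-note unit gives 3 cells:
E3 A3 C#4 | B3 E4 G#4 | F#4 B4 D#5
That's a consistent up a 5th shift per cell, and no other grouping gives one.

3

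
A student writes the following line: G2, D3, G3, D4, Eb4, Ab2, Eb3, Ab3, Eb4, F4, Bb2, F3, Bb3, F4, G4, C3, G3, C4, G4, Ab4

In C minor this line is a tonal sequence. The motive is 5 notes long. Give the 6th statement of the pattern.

Eb3 Bb3 Eb4 Bb4 C5

With a 5-note motive the entries are G2, Ab2, Bb2, C3, each up a 2nd from the previous.
Continuing the starts: D3 → Eb3.
So cell 6 is Eb3 Bb3 Eb4 Bb4 C5.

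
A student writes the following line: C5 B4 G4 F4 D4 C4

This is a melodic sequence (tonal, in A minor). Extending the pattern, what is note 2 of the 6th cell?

With 2-note cells, note 2 of each statement runs B4, F4, C4.
Each moves down a 4th. Continuing: G3 → D3 → A2.

A2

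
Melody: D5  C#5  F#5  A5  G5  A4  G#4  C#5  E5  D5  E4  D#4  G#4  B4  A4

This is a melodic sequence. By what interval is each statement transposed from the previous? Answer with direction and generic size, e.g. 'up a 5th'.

With a 5-note motive the entries are D5, A4, E4, each down a 4th from the previous.
From D5 to A4: down a 4th.

down a 4th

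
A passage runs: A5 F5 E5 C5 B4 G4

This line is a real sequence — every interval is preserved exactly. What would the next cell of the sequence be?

F#4 D4

The 2-note cells begin on A5, E5, B4 — each down a 4th from the last.
Statement 4 starts on F#4 and keeps the same exact contour: F#4 D4.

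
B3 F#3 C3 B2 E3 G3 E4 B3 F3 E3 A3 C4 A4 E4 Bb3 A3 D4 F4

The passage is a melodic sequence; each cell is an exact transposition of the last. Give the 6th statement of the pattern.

Unit = 6 notes; the statements start on B3, E4, A4, moving up a 4th each time.
Continuing the starts: D5 → G5 → C6.
From C6 the exact shape gives C6 G5 Db5 C5 F5 Ab5.

C6 G5 Db5 C5 F5 Ab5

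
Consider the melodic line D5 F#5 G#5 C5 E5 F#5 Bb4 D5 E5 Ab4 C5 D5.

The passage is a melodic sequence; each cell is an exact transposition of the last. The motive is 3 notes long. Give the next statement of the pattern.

With a 3-note motive the entries are D5, C5, Bb4, Ab4, each down a 2nd from the previous.
So cell 5 is Gb4 Bb4 C5.

Gb4 Bb4 C5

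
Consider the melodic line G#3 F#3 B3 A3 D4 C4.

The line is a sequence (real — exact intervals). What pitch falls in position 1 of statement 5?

The unit is 2 notes. Position-1 pitches of the 3 shown cells: G#3, B3, D4.
Each moves up a 3rd. Continuing: F4 → Ab4.

Ab4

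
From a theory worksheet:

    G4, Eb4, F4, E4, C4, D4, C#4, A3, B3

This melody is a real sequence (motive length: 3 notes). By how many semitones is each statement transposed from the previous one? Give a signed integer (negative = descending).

-3

Unit = 3 notes; the statements start on G4, E4, C#4, moving down a 3rd each time.
Counting half-steps from G4 to E4: -3.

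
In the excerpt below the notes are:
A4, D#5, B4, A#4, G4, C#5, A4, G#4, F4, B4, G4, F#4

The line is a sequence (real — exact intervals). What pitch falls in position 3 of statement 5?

Grouping in 4s, the 3rd note of each cell is B4, A4, G4.
Carrying that down a 2nd forward: F4 → Eb4.

Eb4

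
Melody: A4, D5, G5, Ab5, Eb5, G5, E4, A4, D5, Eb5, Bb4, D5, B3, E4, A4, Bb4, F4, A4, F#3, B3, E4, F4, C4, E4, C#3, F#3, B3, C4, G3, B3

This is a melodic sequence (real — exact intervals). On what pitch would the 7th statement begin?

D#2

With a 6-note motive the entries are A4, E4, B3, F#3, C#3, each down a 4th from the previous.
Extending the heads down a 4th: G#2 → D#2.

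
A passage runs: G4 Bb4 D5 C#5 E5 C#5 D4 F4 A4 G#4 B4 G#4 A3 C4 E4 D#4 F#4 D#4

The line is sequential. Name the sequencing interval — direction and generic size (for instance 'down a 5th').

down a 4th

With a 6-note motive the entries are G4, D4, A3, each down a 4th from the previous.
From G4 to D4: down a 4th.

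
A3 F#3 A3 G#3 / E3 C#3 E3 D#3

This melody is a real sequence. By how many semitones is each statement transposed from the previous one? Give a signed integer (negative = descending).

The 4-note cells begin on A3, E3 — each down a 4th from the last.
A3→E3 is 52 − 57 = -5 semitones.

-5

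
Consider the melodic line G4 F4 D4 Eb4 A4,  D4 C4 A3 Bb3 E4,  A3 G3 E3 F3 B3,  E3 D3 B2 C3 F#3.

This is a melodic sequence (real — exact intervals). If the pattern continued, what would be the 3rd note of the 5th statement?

The unit is 5 notes. Position-3 pitches of the 4 shown cells: D4, A3, E3, B2.
One more down a 4th gives F#2.

F#2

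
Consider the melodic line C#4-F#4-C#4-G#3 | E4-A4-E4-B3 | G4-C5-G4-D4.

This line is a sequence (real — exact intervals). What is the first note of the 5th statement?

With a 4-note motive the entries are C#4, E4, G4, each up a 3rd from the previous.
Extending the heads up a 3rd: Bb4 → Db5.

Db5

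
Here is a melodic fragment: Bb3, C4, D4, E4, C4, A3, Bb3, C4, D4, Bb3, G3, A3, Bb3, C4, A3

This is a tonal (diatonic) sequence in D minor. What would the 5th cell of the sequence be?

Unit = 5 notes; the statements start on Bb3, A3, G3, moving down a 2nd each time.
Extending down a 2nd: F3 → E3.
Statement 5 starts on E3 and keeps the same diatonic contour: E3 F3 G3 A3 F3.

E3 F3 G3 A3 F3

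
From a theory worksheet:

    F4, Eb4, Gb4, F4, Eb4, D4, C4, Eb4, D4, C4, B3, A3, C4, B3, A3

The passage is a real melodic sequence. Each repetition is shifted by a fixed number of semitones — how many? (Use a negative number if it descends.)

-3

The 5-note cells begin on F4, D4, B3 — each down a 3rd from the last.
F4→D4 is 62 − 65 = -3 semitones.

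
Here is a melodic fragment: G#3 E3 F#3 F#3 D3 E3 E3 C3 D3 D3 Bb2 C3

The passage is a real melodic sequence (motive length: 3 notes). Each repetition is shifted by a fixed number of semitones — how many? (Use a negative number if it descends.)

-2

Unit = 3 notes; the statements start on G#3, F#3, E3, D3, moving down a 2nd each time.
Counting half-steps from G#3 to F#3: -2.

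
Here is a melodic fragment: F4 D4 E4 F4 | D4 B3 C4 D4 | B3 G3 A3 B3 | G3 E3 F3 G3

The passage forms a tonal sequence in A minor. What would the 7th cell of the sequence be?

A2 F2 G2 A2

Taking 4-note groups, the heads are F4, D4, B3, G3: the pattern moves down a 3rd.
Carrying on: E3 → C3 → A2.
So cell 7 is A2 F2 G2 A2.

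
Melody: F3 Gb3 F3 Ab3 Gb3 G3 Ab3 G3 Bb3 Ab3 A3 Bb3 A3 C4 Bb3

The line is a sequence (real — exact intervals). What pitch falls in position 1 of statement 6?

D#4

The unit is 5 notes. Position-1 pitches of the 3 shown cells: F3, G3, A3.
Each moves up a 2nd. Continuing: B3 → C#4 → D#4.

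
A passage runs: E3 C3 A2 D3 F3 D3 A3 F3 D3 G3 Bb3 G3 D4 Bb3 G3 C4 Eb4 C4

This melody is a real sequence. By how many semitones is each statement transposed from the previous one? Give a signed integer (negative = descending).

5

The 6-note cells begin on E3, A3, D4 — each up a 4th from the last.
E3 to A3 spans +5 semitones.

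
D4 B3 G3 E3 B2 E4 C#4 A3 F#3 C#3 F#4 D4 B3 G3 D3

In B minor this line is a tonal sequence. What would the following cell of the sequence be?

Taking 5-note groups, the heads are D4, E4, F#4: the pattern moves up a 2nd.
From G4 the diatonic shape gives G4 E4 C#4 A3 E3.

G4 E4 C#4 A3 E3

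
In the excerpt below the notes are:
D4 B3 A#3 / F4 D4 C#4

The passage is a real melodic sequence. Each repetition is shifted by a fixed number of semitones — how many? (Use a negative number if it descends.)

3

Taking 3-note groups, the heads are D4, F4: the pattern moves up a 3rd.
D4→F4 is 65 − 62 = 3 semitones.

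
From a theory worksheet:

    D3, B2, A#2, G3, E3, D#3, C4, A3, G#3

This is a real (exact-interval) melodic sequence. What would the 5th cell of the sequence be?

Taking 3-note groups, the heads are D3, G3, C4: the pattern moves up a 4th.
Carrying on: F4 → Bb4.
Statement 5 starts on Bb4 and keeps the same exact contour: Bb4 G4 F#4.

Bb4 G4 F#4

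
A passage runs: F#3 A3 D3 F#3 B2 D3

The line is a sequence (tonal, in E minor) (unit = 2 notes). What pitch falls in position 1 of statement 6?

With 2-note cells, note 1 of each statement runs F#3, D3, B2.
Extending down a 3rd: G2 → E2 → C2.

C2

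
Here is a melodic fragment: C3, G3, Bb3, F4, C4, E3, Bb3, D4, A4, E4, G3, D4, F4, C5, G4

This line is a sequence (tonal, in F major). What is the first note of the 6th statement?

Unit = 5 notes; the statements start on C3, E3, G3, moving up a 3rd each time.
Continuing: Bb3 → D4 → F4. Statement 6 starts on F4.

F4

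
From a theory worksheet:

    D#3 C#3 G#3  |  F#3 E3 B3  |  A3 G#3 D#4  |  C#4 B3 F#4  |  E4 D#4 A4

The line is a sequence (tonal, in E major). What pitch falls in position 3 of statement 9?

B5

The unit is 3 notes. Position-3 pitches of the 5 shown cells: G#3, B3, D#4, F#4, A4.
Carrying that up a 3rd forward: C#5 → E5 → G#5 → B5.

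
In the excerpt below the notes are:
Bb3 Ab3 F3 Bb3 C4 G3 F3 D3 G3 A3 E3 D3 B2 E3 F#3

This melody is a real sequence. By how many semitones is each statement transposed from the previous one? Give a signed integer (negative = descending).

-3

Unit = 5 notes; the statements start on Bb3, G3, E3, moving down a 3rd each time.
Bb3→G3 is 55 − 58 = -3 semitones.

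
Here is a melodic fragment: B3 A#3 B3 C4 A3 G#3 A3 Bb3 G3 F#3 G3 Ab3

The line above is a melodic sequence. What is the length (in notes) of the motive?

12 notes total. Splitting into 3 groups of 4:
B3 A#3 B3 C4 | A3 G#3 A3 Bb3 | G3 F#3 G3 Ab3
Each cell is the previous one down a 2nd — so the unit is 4 notes.

4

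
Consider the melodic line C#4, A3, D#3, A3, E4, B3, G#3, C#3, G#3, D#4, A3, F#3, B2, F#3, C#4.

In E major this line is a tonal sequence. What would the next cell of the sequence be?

G#3 E3 A2 E3 B3

With a 5-note motive the entries are C#4, B3, A3, each down a 2nd from the previous.
So cell 4 is G#3 E3 A2 E3 B3.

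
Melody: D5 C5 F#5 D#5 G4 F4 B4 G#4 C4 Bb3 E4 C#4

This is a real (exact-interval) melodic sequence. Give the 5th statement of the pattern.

Bb2 Ab2 D3 B2

Taking 4-note groups, the heads are D5, G4, C4: the pattern moves down a 5th.
Continuing the starts: F3 → Bb2.
From Bb2 the exact shape gives Bb2 Ab2 D3 B2.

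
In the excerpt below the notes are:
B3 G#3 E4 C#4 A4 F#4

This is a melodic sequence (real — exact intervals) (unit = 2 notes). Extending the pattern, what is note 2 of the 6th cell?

The unit is 2 notes. Position-2 pitches of the 3 shown cells: G#3, C#4, F#4.
Carrying that up a 4th forward: B4 → E5 → A5.

A5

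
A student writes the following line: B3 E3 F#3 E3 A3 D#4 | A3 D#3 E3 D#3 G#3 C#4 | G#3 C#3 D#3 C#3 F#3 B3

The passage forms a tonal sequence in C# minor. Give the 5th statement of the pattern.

E3 A2 B2 A2 D#3 G#3

With a 6-note motive the entries are B3, A3, G#3, each down a 2nd from the previous.
Continuing the starts: F#3 → E3.
Statement 5 starts on E3 and keeps the same diatonic contour: E3 A2 B2 A2 D#3 G#3.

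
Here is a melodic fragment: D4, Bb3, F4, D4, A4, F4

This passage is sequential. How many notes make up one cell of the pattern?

2

There are 6 notes; a 2-note unit gives 3 cells:
D4 Bb3 | F4 D4 | A4 F4
Every group is a transposition up a 3rd of the one before; no shorter unit works.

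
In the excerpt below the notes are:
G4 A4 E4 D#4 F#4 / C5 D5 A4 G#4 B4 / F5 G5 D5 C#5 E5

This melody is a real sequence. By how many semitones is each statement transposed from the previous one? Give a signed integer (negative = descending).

5

Taking 5-note groups, the heads are G4, C5, F5: the pattern moves up a 4th.
G4→C5 is 72 − 67 = 5 semitones.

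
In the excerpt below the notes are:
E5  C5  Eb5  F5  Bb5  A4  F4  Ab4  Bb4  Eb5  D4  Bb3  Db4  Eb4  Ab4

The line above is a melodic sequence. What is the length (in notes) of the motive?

5

15 notes total. Splitting into 3 groups of 5:
E5 C5 Eb5 F5 Bb5 | A4 F4 Ab4 Bb4 Eb5 | D4 Bb3 Db4 Eb4 Ab4
Every group is a transposition down a 5th of the one before; no shorter unit works.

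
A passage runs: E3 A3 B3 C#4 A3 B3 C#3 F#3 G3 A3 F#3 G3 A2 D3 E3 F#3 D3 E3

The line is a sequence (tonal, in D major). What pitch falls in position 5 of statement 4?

Grouping in 6s, the 5th note of each cell is A3, F#3, D3.
One more down a 3rd gives B2.

B2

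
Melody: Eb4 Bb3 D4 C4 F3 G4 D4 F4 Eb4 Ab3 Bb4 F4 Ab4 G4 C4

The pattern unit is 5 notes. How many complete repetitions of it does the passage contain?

15 notes in groups of 5 gives 15/5 = 3 statements.
Starts: Eb4, G4, Bb4 — each up a 3rd.

3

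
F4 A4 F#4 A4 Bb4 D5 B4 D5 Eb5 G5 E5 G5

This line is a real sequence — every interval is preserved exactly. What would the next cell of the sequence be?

Ab5 C6 A5 C6

The 4-note cells begin on F4, Bb4, Eb5 — each up a 4th from the last.
From Ab5 the exact shape gives Ab5 C6 A5 C6.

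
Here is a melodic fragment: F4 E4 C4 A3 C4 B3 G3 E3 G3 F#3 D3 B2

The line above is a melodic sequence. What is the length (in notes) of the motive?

There are 12 notes; a 4-note unit gives 3 cells:
F4 E4 C4 A3 | C4 B3 G3 E3 | G3 F#3 D3 B2
That's a consistent down a 4th shift per cell, and no other grouping gives one.

4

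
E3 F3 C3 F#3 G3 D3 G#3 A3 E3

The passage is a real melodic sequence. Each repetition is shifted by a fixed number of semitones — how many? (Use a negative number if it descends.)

Taking 3-note groups, the heads are E3, F#3, G#3: the pattern moves up a 2nd.
E3 to F#3 spans +2 semitones.

2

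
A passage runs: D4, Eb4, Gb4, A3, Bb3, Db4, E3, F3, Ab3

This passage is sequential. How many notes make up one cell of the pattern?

Try groups of 3 (3 cells in 9 notes):
D4 Eb4 Gb4 | A3 Bb3 Db4 | E3 F3 Ab3
Every group is a transposition down a 4th of the one before; no shorter unit works.

3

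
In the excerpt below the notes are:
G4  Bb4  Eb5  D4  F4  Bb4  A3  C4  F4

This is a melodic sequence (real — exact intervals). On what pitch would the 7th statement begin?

Taking 3-note groups, the heads are G4, D4, A3: the pattern moves down a 4th.
Continuing: E3 → B2 → F#2 → C#2. Statement 7 starts on C#2.

C#2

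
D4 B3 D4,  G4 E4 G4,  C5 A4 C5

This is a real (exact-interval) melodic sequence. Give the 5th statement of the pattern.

Bb5 G5 Bb5

The 3-note cells begin on D4, G4, C5 — each up a 4th from the last.
Extending up a 4th: F5 → Bb5.
Statement 5 starts on Bb5 and keeps the same exact contour: Bb5 G5 Bb5.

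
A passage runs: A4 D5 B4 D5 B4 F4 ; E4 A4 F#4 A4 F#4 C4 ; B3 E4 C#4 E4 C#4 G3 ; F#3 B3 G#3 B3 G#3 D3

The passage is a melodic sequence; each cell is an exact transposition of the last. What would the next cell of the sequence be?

C#3 F#3 D#3 F#3 D#3 A2

With a 6-note motive the entries are A4, E4, B3, F#3, each down a 4th from the previous.
From C#3 the exact shape gives C#3 F#3 D#3 F#3 D#3 A2.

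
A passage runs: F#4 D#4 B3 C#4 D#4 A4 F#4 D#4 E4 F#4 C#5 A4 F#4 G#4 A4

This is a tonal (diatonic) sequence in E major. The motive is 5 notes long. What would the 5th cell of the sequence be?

The 5-note cells begin on F#4, A4, C#5 — each up a 3rd from the last.
Extending up a 3rd: E5 → G#5.
So cell 5 is G#5 E5 C#5 D#5 E5.

G#5 E5 C#5 D#5 E5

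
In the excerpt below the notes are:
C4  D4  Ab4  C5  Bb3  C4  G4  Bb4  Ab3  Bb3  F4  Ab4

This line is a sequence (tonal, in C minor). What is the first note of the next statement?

With a 4-note motive the entries are C4, Bb3, Ab3, each down a 2nd from the previous.
The next head, down a 2nd from Ab3, is G3.

G3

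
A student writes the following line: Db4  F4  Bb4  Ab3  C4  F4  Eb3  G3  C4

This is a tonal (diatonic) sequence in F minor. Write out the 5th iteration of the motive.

With a 3-note motive the entries are Db4, Ab3, Eb3, each down a 4th from the previous.
Extending down a 4th: Bb2 → F2.
So cell 5 is F2 Ab2 Db3.

F2 Ab2 Db3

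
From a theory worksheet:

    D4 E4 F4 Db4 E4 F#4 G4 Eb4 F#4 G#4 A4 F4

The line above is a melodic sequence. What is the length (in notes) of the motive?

There are 12 notes; a 4-note unit gives 3 cells:
D4 E4 F4 Db4 | E4 F#4 G4 Eb4 | F#4 G#4 A4 F4
Each cell is the previous one up a 2nd — so the unit is 4 notes.

4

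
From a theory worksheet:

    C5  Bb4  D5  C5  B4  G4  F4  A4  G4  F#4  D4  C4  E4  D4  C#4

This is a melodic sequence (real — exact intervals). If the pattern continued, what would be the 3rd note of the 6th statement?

The unit is 5 notes. Position-3 pitches of the 3 shown cells: D5, A4, E4.
Extending down a 4th: B3 → F#3 → C#3.

C#3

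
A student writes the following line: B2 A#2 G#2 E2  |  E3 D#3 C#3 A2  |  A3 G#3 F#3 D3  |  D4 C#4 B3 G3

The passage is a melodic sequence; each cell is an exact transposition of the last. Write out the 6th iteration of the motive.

Unit = 4 notes; the statements start on B2, E3, A3, D4, moving up a 4th each time.
Extending up a 4th: G4 → C5.
So cell 6 is C5 B4 A4 F4.

C5 B4 A4 F4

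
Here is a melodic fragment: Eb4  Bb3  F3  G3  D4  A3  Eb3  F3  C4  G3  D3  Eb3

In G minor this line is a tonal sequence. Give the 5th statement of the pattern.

Taking 4-note groups, the heads are Eb4, D4, C4: the pattern moves down a 2nd.
Continuing the starts: Bb3 → A3.
Statement 5 starts on A3 and keeps the same diatonic contour: A3 Eb3 Bb2 C3.

A3 Eb3 Bb2 C3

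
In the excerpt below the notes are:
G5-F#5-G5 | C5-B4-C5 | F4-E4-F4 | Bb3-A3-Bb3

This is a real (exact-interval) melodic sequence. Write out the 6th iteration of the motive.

With a 3-note motive the entries are G5, C5, F4, Bb3, each down a 5th from the previous.
Extending down a 5th: Eb3 → Ab2.
So cell 6 is Ab2 G2 Ab2.

Ab2 G2 Ab2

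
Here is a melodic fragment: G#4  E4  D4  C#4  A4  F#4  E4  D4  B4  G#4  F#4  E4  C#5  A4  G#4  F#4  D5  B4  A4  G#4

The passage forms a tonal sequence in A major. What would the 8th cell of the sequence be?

G#5 E5 D5 C#5

The 4-note cells begin on G#4, A4, B4, C#5, D5 — each up a 2nd from the last.
Continuing the starts: E5 → F#5 → G#5.
Statement 8 starts on G#5 and keeps the same diatonic contour: G#5 E5 D5 C#5.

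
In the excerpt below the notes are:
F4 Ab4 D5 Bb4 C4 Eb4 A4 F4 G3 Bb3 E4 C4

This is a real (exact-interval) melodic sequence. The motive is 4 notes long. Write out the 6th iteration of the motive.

Unit = 4 notes; the statements start on F4, C4, G3, moving down a 4th each time.
Continuing the starts: D3 → A2 → E2.
So cell 6 is E2 G2 C#3 A2.

E2 G2 C#3 A2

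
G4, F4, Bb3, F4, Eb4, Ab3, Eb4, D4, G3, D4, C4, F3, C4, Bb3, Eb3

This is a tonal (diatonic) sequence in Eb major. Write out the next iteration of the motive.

Bb3 Ab3 D3

The 3-note cells begin on G4, F4, Eb4, D4, C4 — each down a 2nd from the last.
Statement 6 starts on Bb3 and keeps the same diatonic contour: Bb3 Ab3 D3.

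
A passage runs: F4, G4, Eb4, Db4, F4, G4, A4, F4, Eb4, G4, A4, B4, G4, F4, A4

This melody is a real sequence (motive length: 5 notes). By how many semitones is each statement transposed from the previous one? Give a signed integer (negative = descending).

2

Unit = 5 notes; the statements start on F4, G4, A4, moving up a 2nd each time.
F4 to G4 spans +2 semitones.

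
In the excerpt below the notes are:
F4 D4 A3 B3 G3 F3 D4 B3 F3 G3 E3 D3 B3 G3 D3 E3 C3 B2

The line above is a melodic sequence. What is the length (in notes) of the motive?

6

Try groups of 6 (3 cells in 18 notes):
F4 D4 A3 B3 G3 F3 | D4 B3 F3 G3 E3 D3 | B3 G3 D3 E3 C3 B2
Each cell is the previous one down a 3rd — so the unit is 6 notes.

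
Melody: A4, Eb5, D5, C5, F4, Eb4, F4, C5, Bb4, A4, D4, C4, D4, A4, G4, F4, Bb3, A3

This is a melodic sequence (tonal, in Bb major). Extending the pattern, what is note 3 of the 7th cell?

Grouping in 6s, the 3rd note of each cell is D5, Bb4, G4.
Carrying that down a 3rd forward: Eb4 → C4 → A3 → F3.

F3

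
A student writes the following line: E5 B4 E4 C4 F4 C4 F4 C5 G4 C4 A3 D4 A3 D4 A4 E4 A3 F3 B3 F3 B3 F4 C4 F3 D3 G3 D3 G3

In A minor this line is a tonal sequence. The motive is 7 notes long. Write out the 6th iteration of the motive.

B3 F3 B2 G2 C3 G2 C3

The 7-note cells begin on E5, C5, A4, F4 — each down a 3rd from the last.
Continuing the starts: D4 → B3.
So cell 6 is B3 F3 B2 G2 C3 G2 C3.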